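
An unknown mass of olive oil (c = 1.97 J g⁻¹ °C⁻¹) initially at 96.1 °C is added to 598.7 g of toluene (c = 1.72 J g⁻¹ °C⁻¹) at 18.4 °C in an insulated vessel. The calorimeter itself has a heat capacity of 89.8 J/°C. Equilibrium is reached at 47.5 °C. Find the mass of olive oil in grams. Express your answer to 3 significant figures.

m = 340 g

q_gained = (598.7 × 1.72 + 89.8) × (47.5 − 18.4) = 32580 J
q_lost = m × 1.97 × (96.1 − 47.5) = 95.742 m
m = 32580 / 95.742 = 340 g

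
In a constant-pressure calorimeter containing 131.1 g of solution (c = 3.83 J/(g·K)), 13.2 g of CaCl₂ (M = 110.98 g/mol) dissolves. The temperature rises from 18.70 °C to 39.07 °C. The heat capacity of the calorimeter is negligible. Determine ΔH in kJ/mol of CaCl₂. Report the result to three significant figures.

|ΔT| = |39.07 − 18.70| = 20.37 °C
|q_surr| = (131.1 × 3.83) × 20.37 = 502.113 × 20.37 = 10230 J
n(CaCl₂) = 13.2 / 110.98 = 0.1189 mol
Temperature rose, so q_rxn = −|q_surr| = -10.23 kJ
ΔH = q_rxn / n = -86.04 kJ/mol

ΔH = -86.0 kJ/mol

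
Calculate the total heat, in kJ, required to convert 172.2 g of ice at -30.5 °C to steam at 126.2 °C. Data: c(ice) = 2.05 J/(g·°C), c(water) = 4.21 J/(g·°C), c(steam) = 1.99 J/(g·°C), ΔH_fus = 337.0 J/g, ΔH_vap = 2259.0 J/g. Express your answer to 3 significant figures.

q = 539 kJ

q1 (heat ice -30.5→0.0 °C): 172.2 × 2.05 × 30.5 = 10767 J
q2 (melt at 0 °C): 172.2 × 337.0 = 58031 J
q3 (heat water 0.0→100.0 °C): 172.2 × 4.21 × 100.0 = 72496 J
q4 (vaporize at 100 °C): 172.2 × 2259.0 = 389000 J
q5 (heat steam 100.0→126.2 °C): 172.2 × 1.99 × 26.2 = 8978 J
Total: 10767 + 58031 + 72496 + 389000 + 8978 = 539272 J = 539 kJ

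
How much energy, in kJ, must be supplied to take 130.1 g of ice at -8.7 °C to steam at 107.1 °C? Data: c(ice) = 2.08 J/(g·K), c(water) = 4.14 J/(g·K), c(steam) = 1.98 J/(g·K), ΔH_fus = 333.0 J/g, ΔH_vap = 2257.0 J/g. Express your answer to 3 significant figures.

q1 (heat ice -8.7→0.0 °C): 130.1 × 2.08 × 8.7 = 2354 J
q2 (melt at 0 °C): 130.1 × 333.0 = 43323 J
q3 (heat water 0.0→100.0 °C): 130.1 × 4.14 × 100.0 = 53861 J
q4 (vaporize at 100 °C): 130.1 × 2257.0 = 293636 J
q5 (heat steam 100.0→107.1 °C): 130.1 × 1.98 × 7.1 = 1829 J
Total: 2354 + 43323 + 53861 + 293636 + 1829 = 395003 J = 395 kJ

q = 395 kJ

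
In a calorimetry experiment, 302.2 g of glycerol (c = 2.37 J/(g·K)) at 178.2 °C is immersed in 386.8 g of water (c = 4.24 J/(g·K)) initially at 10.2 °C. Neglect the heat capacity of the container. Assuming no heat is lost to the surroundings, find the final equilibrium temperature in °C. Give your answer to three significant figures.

T_f = 61.3 °C

Heat lost by glycerol = heat gained by water.
(302.2)(2.37)(178.2 − T) = (386.8)(4.24)(T − 10.2)
716.214 (178.2 − T) = 1640.032 (T − 10.2)
127630 − 716.214 T = 1640.032 T − 16728
144358 = 2356.246 T
T = 61.27 °C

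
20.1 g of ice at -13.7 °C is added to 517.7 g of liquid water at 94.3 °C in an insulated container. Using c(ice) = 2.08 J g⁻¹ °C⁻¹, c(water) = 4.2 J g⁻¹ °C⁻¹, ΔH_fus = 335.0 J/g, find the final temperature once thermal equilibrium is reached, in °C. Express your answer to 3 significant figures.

T_f = 87.5 °C

Heat to bring ice to 0 °C and melt it: q₁ = 20.1×2.08×13.7 + 20.1×335.0 = 7306.3 J
Heat the water can supply cooling to 0 °C: 517.7×4.2×94.3 = 205040 J > q₁, so all ice melts.
Energy balance: 517.7×4.2×(94.3 − T) = 7306.3 + 20.1×4.2×(T − 0)
2174.34(94.3 − T) = 7306.3 + 84.42 T
205040 − 7306.3 = 2258.76 T
T = 197733.7 / 2258.76 = 87.54 °C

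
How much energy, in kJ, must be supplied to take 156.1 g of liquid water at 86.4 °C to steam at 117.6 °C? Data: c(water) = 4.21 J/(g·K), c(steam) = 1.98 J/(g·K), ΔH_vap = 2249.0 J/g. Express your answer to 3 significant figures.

q1 (heat water 86.4→100.0 °C): 156.1 × 4.21 × 13.6 = 8938 J
q2 (vaporize at 100 °C): 156.1 × 2249.0 = 351069 J
q3 (heat steam 100.0→117.6 °C): 156.1 × 1.98 × 17.6 = 5440 J
Total: 8938 + 351069 + 5440 = 365447 J = 365 kJ

q = 365 kJ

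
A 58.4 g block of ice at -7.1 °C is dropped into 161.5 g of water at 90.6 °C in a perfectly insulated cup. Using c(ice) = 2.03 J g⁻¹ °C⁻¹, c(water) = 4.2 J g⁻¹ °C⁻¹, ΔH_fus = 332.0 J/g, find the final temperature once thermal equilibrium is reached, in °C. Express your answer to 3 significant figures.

Heat to bring ice to 0 °C and melt it: q₁ = 58.4×2.03×7.1 + 58.4×332.0 = 20231 J
Heat the water can supply cooling to 0 °C: 161.5×4.2×90.6 = 61454.0 J > q₁, so all ice melts.
Energy balance: 161.5×4.2×(90.6 − T) = 20231 + 58.4×4.2×(T − 0)
678.3(90.6 − T) = 20231 + 245.28 T
61454.0 − 20231 = 923.58 T
T = 41223.0 / 923.58 = 44.63 °C

T_f = 44.6 °C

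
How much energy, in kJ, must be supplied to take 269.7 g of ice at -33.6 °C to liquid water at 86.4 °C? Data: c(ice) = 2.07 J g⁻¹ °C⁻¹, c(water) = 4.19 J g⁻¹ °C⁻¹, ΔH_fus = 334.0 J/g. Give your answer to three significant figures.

q1 (heat ice -33.6→0.0 °C): 269.7 × 2.07 × 33.6 = 18758 J
q2 (melt at 0 °C): 269.7 × 334.0 = 90080 J
q3 (heat water 0.0→86.4 °C): 269.7 × 4.19 × 86.4 = 97636 J
Total: 18758 + 90080 + 97636 = 206474 J = 206 kJ

q = 206 kJ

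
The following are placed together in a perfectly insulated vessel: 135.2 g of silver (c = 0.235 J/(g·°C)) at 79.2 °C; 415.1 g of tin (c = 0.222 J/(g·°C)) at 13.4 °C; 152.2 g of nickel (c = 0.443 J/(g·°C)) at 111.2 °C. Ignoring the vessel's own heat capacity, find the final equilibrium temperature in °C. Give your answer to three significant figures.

Σ mᵢcᵢ(T − Tᵢ) = 0  ⇒  T = Σ mᵢcᵢTᵢ / Σ mᵢcᵢ
Σ mᵢcᵢ = 135.2×0.235 + 415.1×0.222 + 152.2×0.443 = 191.3488
Σ mᵢcᵢTᵢ = 31.772×79.2 + 92.1522×13.4 + 67.4246×111.2 = 11249
T = 11249 / 191.3488 = 58.79 °C

T_f = 58.8 °C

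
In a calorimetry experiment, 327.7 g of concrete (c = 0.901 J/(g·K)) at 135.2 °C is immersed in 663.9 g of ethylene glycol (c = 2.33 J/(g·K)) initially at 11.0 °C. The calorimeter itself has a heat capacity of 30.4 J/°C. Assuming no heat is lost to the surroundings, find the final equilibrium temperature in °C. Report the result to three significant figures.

T_f = 30.6 °C

Heat lost by concrete = heat gained by ethylene glycol + calorimeter.
(327.7)(0.901)(135.2 − T) = [(663.9)(2.33) + 30.4](T − 11.0)
295.2577 (135.2 − T) = 1577.287 (T − 11.0)
39919 − 295.2577 T = 1577.287 T − 17350
57269 = 1872.5447 T
T = 30.58 °C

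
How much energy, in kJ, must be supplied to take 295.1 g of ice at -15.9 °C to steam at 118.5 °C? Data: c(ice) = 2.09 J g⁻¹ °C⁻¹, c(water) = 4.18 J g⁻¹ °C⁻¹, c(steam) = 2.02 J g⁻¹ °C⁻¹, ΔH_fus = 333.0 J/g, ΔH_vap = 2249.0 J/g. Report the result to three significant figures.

q1 (heat ice -15.9→0.0 °C): 295.1 × 2.09 × 15.9 = 9806 J
q2 (melt at 0 °C): 295.1 × 333.0 = 98268 J
q3 (heat water 0.0→100.0 °C): 295.1 × 4.18 × 100.0 = 123352 J
q4 (vaporize at 100 °C): 295.1 × 2249.0 = 663680 J
q5 (heat steam 100.0→118.5 °C): 295.1 × 2.02 × 18.5 = 11028 J
Total: 9806 + 98268 + 123352 + 663680 + 11028 = 906134 J = 906 kJ

q = 906 kJ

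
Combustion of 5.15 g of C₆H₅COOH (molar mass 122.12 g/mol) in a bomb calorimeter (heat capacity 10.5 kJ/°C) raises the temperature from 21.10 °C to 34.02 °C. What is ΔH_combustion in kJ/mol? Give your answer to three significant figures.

ΔT = 34.02 − 21.10 = 12.92 °C
q_cal = C_cal × ΔT = 10.5 × 12.92 = 135.66 kJ
n = 5.15 / 122.12 = 0.04217 mol
q_rxn = −q_cal = -135.66 kJ
ΔH = -135.66 / 0.04217 = -3217 kJ/mol

ΔH = -3220 kJ/mol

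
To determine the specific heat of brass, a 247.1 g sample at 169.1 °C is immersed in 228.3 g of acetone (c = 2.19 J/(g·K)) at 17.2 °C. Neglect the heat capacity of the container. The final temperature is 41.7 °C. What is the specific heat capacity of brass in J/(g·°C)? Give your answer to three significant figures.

c = 0.389 J/(g·°C)

q_gained = (228.3 × 2.19) × (41.7 − 17.2) = 12250 J
q_lost = 247.1 × c × (169.1 − 41.7) = 31480.54 c
Set equal: c = 12250 / 31480.54 = 0.389 J/(g·°C)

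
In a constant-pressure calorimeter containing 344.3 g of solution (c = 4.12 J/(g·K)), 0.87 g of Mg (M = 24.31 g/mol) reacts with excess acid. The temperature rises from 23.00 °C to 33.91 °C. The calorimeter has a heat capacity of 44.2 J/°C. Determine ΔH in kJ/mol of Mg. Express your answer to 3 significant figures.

ΔH = -446 kJ/mol

|ΔT| = |33.91 − 23.00| = 10.91 °C
|q_surr| = (344.3 × 4.12 + 44.2) × 10.91 = 1462.716 × 10.91 = 15960 J
n(Mg) = 0.87 / 24.31 = 0.03579 mol
Temperature rose, so q_rxn = −|q_surr| = -15.96 kJ
ΔH = q_rxn / n = -445.9 kJ/mol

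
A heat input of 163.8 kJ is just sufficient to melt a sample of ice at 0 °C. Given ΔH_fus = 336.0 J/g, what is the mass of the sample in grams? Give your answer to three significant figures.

m = q / ΔH_fus = 163800 J / 336.0 J/g = 488 g

m = 488 g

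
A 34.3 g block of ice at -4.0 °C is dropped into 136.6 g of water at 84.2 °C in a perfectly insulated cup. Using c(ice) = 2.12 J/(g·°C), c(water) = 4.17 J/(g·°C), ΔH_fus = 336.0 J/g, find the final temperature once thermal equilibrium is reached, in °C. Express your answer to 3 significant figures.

T_f = 50.7 °C

Heat to bring ice to 0 °C and melt it: q₁ = 34.3×2.12×4.0 + 34.3×336.0 = 11816 J
Heat the water can supply cooling to 0 °C: 136.6×4.17×84.2 = 47962.2 J > q₁, so all ice melts.
Energy balance: 136.6×4.17×(84.2 − T) = 11816 + 34.3×4.17×(T − 0)
569.622(84.2 − T) = 11816 + 143.031 T
47962.2 − 11816 = 712.653 T
T = 36146.2 / 712.653 = 50.72 °C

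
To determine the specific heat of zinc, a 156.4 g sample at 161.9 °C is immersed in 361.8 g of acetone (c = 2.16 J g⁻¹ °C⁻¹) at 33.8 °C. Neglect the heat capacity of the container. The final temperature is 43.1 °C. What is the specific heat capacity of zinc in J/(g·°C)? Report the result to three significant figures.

c = 0.391 J/(g·°C)

q_gained = (361.8 × 2.16) × (43.1 − 33.8) = 7268 J
q_lost = 156.4 × c × (161.9 − 43.1) = 18580.32 c
Set equal: c = 7268 / 18580.32 = 0.391 J/(g·°C)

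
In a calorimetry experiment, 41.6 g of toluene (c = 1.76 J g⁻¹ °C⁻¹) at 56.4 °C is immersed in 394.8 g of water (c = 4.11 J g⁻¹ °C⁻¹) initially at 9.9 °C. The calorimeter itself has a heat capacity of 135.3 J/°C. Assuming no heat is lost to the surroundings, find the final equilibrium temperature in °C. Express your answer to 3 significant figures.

Heat lost by toluene = heat gained by water + calorimeter.
(41.6)(1.76)(56.4 − T) = [(394.8)(4.11) + 135.3](T − 9.9)
73.216 (56.4 − T) = 1757.928 (T − 9.9)
4129.4 − 73.216 T = 1757.928 T − 17403
21532.4 = 1831.144 T
T = 11.76 °C

T_f = 11.8 °C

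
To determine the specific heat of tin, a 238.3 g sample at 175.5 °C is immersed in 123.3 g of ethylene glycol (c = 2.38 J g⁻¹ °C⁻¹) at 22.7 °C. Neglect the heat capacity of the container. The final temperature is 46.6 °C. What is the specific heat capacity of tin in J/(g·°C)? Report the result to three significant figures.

q_gained = (123.3 × 2.38) × (46.6 − 22.7) = 7014 J
q_lost = 238.3 × c × (175.5 − 46.6) = 30716.87 c
Set equal: c = 7014 / 30716.87 = 0.228 J/(g·°C)

c = 0.228 J/(g·°C)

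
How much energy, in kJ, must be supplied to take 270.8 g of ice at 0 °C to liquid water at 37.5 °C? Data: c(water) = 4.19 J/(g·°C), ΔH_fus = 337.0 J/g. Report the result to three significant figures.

q = 134 kJ

q1 (melt at 0 °C): 270.8 × 337.0 = 91260 J
q2 (heat water 0.0→37.5 °C): 270.8 × 4.19 × 37.5 = 42549 J
Total: 91260 + 42549 = 133809 J = 134 kJ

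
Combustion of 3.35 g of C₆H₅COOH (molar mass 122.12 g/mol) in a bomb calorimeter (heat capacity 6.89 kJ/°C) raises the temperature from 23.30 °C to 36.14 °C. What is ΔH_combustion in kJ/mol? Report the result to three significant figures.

ΔT = 36.14 − 23.30 = 12.84 °C
q_cal = C_cal × ΔT = 6.89 × 12.84 = 88.4676 kJ
n = 3.35 / 122.12 = 0.027432 mol
q_rxn = −q_cal = -88.4676 kJ
ΔH = -88.4676 / 0.027432 = -3224.98 kJ/mol

ΔH = -3220 kJ/mol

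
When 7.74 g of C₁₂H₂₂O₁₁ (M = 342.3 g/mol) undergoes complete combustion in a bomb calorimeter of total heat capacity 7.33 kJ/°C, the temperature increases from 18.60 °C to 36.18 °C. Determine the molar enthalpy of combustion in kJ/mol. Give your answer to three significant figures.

ΔH = -5700 kJ/mol

ΔT = 36.18 − 18.60 = 17.58 °C
q_cal = C_cal × ΔT = 7.33 × 17.58 = 128.8614 kJ
n = 7.74 / 342.3 = 0.02261 mol
q_rxn = −q_cal = -128.8614 kJ
ΔH = -128.8614 / 0.02261 = -5699 kJ/mol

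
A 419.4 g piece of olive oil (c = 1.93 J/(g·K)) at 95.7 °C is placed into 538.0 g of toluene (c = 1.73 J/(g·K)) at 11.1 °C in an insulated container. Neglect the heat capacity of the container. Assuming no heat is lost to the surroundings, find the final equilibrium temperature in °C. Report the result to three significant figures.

T_f = 50.5 °C

Heat lost by olive oil = heat gained by toluene.
(419.4)(1.93)(95.7 − T) = (538.0)(1.73)(T − 11.1)
809.442 (95.7 − T) = 930.74 (T − 11.1)
77464 − 809.442 T = 930.74 T − 10331
87795 = 1740.182 T
T = 50.45 °C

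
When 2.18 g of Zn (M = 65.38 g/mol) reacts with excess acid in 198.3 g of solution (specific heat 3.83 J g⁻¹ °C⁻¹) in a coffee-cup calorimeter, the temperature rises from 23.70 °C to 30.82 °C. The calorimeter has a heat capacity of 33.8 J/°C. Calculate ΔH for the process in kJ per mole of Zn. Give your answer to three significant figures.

ΔH = -169 kJ/mol

|ΔT| = |30.82 − 23.70| = 7.12 °C
|q_surr| = (198.3 × 3.83 + 33.8) × 7.12 = 793.289 × 7.12 = 5648 J
n(Zn) = 2.18 / 65.38 = 0.03334 mol
Temperature rose, so q_rxn = −|q_surr| = -5.648 kJ
ΔH = q_rxn / n = -169.4 kJ/mol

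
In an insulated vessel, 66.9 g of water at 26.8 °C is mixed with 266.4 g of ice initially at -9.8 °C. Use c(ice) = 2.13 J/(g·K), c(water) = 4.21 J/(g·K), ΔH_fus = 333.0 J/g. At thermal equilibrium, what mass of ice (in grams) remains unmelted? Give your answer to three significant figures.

m_ice remaining = 260 g

Heat to warm all ice to 0 °C: 266.4×2.13×9.8 = 5560.8 J
Heat released by water cooling to 0 °C: 66.9×4.21×26.8 = 7548.2 J
7548.2 J < 5560.8 + 266.4×333.0 = 94272.0 J, so not all ice melts; final T = 0 °C.
Heat left for melting: 7548.2 − 5560.8 = 1987.4 J
Mass melted = 1987.4 / 333.0 = 5.968 g
Ice remaining = 266.4 − 5.968 = 260.432 g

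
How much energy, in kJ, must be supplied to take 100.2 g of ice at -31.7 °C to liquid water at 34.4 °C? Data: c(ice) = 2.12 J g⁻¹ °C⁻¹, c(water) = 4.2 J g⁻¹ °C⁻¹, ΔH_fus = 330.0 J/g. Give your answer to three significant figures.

q = 54.3 kJ

q1 (heat ice -31.7→0.0 °C): 100.2 × 2.12 × 31.7 = 6734 J
q2 (melt at 0 °C): 100.2 × 330.0 = 33066 J
q3 (heat water 0.0→34.4 °C): 100.2 × 4.2 × 34.4 = 14477 J
Total: 6734 + 33066 + 14477 = 54277 J = 54.3 kJ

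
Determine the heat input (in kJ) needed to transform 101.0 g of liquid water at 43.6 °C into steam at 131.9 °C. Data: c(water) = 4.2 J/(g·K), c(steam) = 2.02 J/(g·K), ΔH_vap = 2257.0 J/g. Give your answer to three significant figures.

q1 (heat water 43.6→100.0 °C): 101.0 × 4.2 × 56.4 = 23925 J
q2 (vaporize at 100 °C): 101.0 × 2257.0 = 227957 J
q3 (heat steam 100.0→131.9 °C): 101.0 × 2.02 × 31.9 = 6508 J
Total: 23925 + 227957 + 6508 = 258390 J = 258 kJ

q = 258 kJ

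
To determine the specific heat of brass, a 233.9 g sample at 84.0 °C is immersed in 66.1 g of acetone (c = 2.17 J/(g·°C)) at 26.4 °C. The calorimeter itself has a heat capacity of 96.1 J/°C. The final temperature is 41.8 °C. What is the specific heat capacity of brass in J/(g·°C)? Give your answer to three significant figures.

c = 0.374 J/(g·°C)

q_gained = (66.1 × 2.17 + 96.1) × (41.8 − 26.4) = 3689 J
q_lost = 233.9 × c × (84.0 − 41.8) = 9870.58 c
Set equal: c = 3689 / 9870.58 = 0.374 J/(g·°C)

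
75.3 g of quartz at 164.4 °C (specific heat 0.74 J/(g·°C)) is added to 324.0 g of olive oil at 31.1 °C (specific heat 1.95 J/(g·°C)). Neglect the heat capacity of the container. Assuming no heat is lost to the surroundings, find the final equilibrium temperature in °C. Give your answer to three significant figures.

Heat lost by quartz = heat gained by olive oil.
(75.3)(0.74)(164.4 − T) = (324.0)(1.95)(T − 31.1)
55.722 (164.4 − T) = 631.8 (T − 31.1)
9160.7 − 55.722 T = 631.8 T − 19649
28809.7 = 687.522 T
T = 41.90 °C

T_f = 41.9 °C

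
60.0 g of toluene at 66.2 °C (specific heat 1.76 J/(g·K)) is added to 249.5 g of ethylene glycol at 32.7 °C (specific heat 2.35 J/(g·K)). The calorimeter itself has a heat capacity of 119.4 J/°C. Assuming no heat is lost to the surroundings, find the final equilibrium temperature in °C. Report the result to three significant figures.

Heat lost by toluene = heat gained by ethylene glycol + calorimeter.
(60.0)(1.76)(66.2 − T) = [(249.5)(2.35) + 119.4](T − 32.7)
105.6 (66.2 − T) = 705.725 (T − 32.7)
6990.7 − 105.6 T = 705.725 T − 23077
30067.7 = 811.325 T
T = 37.06 °C

T_f = 37.1 °C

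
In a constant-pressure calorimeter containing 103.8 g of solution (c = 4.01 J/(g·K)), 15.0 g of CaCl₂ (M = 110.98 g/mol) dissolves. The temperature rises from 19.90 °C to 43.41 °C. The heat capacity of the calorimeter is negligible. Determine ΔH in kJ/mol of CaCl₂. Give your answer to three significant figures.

ΔH = -72.4 kJ/mol

|ΔT| = |43.41 − 19.90| = 23.51 °C
|q_surr| = (103.8 × 4.01) × 23.51 = 416.238 × 23.51 = 9786 J
n(CaCl₂) = 15.0 / 110.98 = 0.1352 mol
Temperature rose, so q_rxn = −|q_surr| = -9.786 kJ
ΔH = q_rxn / n = -72.38 kJ/mol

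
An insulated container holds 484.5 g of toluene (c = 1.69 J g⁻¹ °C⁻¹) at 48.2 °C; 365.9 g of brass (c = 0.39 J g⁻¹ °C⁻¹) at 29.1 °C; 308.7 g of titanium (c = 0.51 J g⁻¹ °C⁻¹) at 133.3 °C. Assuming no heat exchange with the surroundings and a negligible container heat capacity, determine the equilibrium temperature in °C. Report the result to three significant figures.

Σ mᵢcᵢ(T − Tᵢ) = 0  ⇒  T = Σ mᵢcᵢTᵢ / Σ mᵢcᵢ
Σ mᵢcᵢ = 484.5×1.69 + 365.9×0.39 + 308.7×0.51 = 1118.943
Σ mᵢcᵢTᵢ = 818.805×48.2 + 142.701×29.1 + 157.437×133.3 = 64605
T = 64605 / 1118.943 = 57.74 °C

T_f = 57.7 °C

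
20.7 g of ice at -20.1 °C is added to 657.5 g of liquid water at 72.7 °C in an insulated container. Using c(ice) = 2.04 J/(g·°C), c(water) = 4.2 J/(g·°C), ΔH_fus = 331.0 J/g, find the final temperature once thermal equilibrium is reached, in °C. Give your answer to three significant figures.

Heat to bring ice to 0 °C and melt it: q₁ = 20.7×2.04×20.1 + 20.7×331.0 = 7700.5 J
Heat the water can supply cooling to 0 °C: 657.5×4.2×72.7 = 200761 J > q₁, so all ice melts.
Energy balance: 657.5×4.2×(72.7 − T) = 7700.5 + 20.7×4.2×(T − 0)
2761.5(72.7 − T) = 7700.5 + 86.94 T
200761 − 7700.5 = 2848.44 T
T = 193060.5 / 2848.44 = 67.78 °C

T_f = 67.8 °C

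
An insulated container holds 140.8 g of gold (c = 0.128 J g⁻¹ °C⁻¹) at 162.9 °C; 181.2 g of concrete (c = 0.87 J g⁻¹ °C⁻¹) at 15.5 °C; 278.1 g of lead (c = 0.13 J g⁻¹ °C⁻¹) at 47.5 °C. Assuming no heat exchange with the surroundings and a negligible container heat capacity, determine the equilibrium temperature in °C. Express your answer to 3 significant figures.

T_f = 33.5 °C

Σ mᵢcᵢ(T − Tᵢ) = 0  ⇒  T = Σ mᵢcᵢTᵢ / Σ mᵢcᵢ
Σ mᵢcᵢ = 140.8×0.128 + 181.2×0.87 + 278.1×0.13 = 211.8194
Σ mᵢcᵢTᵢ = 18.0224×162.9 + 157.644×15.5 + 36.153×47.5 = 7096.6
T = 7096.6 / 211.8194 = 33.50 °C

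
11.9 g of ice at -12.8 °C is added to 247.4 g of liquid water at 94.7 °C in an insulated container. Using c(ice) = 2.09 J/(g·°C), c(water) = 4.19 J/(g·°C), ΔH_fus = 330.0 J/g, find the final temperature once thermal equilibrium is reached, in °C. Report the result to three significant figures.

T_f = 86.4 °C

Heat to bring ice to 0 °C and melt it: q₁ = 11.9×2.09×12.8 + 11.9×330.0 = 4245.3 J
Heat the water can supply cooling to 0 °C: 247.4×4.19×94.7 = 98166.6 J > q₁, so all ice melts.
Energy balance: 247.4×4.19×(94.7 − T) = 4245.3 + 11.9×4.19×(T − 0)
1036.606(94.7 − T) = 4245.3 + 49.861 T
98166.6 − 4245.3 = 1086.467 T
T = 93921.3 / 1086.467 = 86.447 °C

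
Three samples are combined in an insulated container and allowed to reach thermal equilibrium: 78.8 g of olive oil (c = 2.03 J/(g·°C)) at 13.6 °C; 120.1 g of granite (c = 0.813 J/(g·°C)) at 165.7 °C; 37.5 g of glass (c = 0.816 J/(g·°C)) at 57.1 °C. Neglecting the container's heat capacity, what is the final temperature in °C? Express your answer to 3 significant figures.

Σ mᵢcᵢ(T − Tᵢ) = 0  ⇒  T = Σ mᵢcᵢTᵢ / Σ mᵢcᵢ
Σ mᵢcᵢ = 78.8×2.03 + 120.1×0.813 + 37.5×0.816 = 288.2053
Σ mᵢcᵢTᵢ = 159.964×13.6 + 97.6413×165.7 + 30.6×57.1 = 20102
T = 20102 / 288.2053 = 69.749 °C

T_f = 69.7 °C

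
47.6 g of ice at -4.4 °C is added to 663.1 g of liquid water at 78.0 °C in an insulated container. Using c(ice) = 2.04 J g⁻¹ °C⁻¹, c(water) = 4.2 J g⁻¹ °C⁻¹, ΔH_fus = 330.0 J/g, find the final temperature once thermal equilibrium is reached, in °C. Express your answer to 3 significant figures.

T_f = 67.4 °C

Heat to bring ice to 0 °C and melt it: q₁ = 47.6×2.04×4.4 + 47.6×330.0 = 16135 J
Heat the water can supply cooling to 0 °C: 663.1×4.2×78.0 = 217232 J > q₁, so all ice melts.
Energy balance: 663.1×4.2×(78.0 − T) = 16135 + 47.6×4.2×(T − 0)
2785.02(78.0 − T) = 16135 + 199.92 T
217232 − 16135 = 2984.94 T
T = 201097 / 2984.94 = 67.37 °C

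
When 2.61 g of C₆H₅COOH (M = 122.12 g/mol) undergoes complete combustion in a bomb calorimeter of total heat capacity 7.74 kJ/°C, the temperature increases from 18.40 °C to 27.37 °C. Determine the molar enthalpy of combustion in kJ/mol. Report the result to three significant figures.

ΔT = 27.37 − 18.40 = 8.97 °C
q_cal = C_cal × ΔT = 7.74 × 8.97 = 69.4278 kJ
n = 2.61 / 122.12 = 0.02137 mol
q_rxn = −q_cal = -69.4278 kJ
ΔH = -69.4278 / 0.02137 = -3249 kJ/mol

ΔH = -3250 kJ/mol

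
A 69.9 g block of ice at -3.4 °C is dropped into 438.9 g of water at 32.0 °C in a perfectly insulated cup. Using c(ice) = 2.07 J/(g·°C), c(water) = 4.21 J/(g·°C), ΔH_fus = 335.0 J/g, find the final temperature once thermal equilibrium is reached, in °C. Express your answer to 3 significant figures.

Heat to bring ice to 0 °C and melt it: q₁ = 69.9×2.07×3.4 + 69.9×335.0 = 23908 J
Heat the water can supply cooling to 0 °C: 438.9×4.21×32.0 = 59128.6 J > q₁, so all ice melts.
Energy balance: 438.9×4.21×(32.0 − T) = 23908 + 69.9×4.21×(T − 0)
1847.769(32.0 − T) = 23908 + 294.279 T
59128.6 − 23908 = 2142.048 T
T = 35220.6 / 2142.048 = 16.44 °C

T_f = 16.4 °C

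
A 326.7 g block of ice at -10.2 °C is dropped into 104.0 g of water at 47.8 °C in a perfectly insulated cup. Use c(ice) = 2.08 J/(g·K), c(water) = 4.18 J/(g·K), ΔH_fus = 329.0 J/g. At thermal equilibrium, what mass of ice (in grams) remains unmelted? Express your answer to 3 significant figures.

m_ice remaining = 285 g

Heat to warm all ice to 0 °C: 326.7×2.08×10.2 = 6931.3 J
Heat released by water cooling to 0 °C: 104.0×4.18×47.8 = 20780 J
20780 J < 6931.3 + 326.7×329.0 = 114415.6 J, so not all ice melts; final T = 0 °C.
Heat left for melting: 20780 − 6931.3 = 13848.7 J
Mass melted = 13848.7 / 329.0 = 42.09 g
Ice remaining = 326.7 − 42.09 = 284.61 g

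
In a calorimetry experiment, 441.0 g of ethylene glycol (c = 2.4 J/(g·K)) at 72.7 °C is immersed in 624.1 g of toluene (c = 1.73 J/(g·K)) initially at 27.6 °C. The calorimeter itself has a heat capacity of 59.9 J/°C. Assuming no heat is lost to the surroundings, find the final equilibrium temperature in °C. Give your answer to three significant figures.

Heat lost by ethylene glycol = heat gained by toluene + calorimeter.
(441.0)(2.4)(72.7 − T) = [(624.1)(1.73) + 59.9](T − 27.6)
1058.4 (72.7 − T) = 1139.593 (T − 27.6)
76946 − 1058.4 T = 1139.593 T − 31453
108399 = 2197.993 T
T = 49.32 °C

T_f = 49.3 °C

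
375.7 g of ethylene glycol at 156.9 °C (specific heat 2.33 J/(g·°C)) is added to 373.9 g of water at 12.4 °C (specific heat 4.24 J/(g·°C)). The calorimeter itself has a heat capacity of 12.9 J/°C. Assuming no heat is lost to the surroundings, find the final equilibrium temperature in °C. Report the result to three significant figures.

Heat lost by ethylene glycol = heat gained by water + calorimeter.
(375.7)(2.33)(156.9 − T) = [(373.9)(4.24) + 12.9](T − 12.4)
875.381 (156.9 − T) = 1598.236 (T − 12.4)
137350 − 875.381 T = 1598.236 T − 19818
157168 = 2473.617 T
T = 63.54 °C

T_f = 63.5 °C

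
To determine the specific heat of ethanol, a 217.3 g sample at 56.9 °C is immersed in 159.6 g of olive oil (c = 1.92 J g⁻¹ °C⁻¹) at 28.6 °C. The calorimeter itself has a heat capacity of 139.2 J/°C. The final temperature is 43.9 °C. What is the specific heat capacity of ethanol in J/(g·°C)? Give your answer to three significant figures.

q_gained = (159.6 × 1.92 + 139.2) × (43.9 − 28.6) = 6818 J
q_lost = 217.3 × c × (56.9 − 43.9) = 2824.9 c
Set equal: c = 6818 / 2824.9 = 2.41 J/(g·°C)

c = 2.41 J/(g·°C)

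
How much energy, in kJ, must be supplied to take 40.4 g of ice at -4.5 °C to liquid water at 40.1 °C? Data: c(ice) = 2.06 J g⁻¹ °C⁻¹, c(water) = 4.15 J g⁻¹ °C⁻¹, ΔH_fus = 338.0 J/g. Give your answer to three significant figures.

q = 20.8 kJ

q1 (heat ice -4.5→0.0 °C): 40.4 × 2.06 × 4.5 = 375 J
q2 (melt at 0 °C): 40.4 × 338.0 = 13655 J
q3 (heat water 0.0→40.1 °C): 40.4 × 4.15 × 40.1 = 6723 J
Total: 375 + 13655 + 6723 = 20753 J = 20.8 kJ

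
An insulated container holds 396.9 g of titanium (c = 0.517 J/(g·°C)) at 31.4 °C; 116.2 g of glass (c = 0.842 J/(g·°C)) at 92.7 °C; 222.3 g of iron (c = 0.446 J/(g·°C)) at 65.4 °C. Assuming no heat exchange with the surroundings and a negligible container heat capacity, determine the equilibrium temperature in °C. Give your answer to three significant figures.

Σ mᵢcᵢ(T − Tᵢ) = 0  ⇒  T = Σ mᵢcᵢTᵢ / Σ mᵢcᵢ
Σ mᵢcᵢ = 396.9×0.517 + 116.2×0.842 + 222.3×0.446 = 402.1835
Σ mᵢcᵢTᵢ = 205.1973×31.4 + 97.8404×92.7 + 99.1458×65.4 = 21997
T = 21997 / 402.1835 = 54.69 °C

T_f = 54.7 °C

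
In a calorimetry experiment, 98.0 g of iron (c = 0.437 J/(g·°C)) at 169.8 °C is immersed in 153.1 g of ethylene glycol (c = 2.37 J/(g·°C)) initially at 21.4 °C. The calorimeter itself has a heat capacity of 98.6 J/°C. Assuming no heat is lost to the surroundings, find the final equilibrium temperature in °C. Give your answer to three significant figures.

T_f = 34.0 °C

Heat lost by iron = heat gained by ethylene glycol + calorimeter.
(98.0)(0.437)(169.8 − T) = [(153.1)(2.37) + 98.6](T − 21.4)
42.826 (169.8 − T) = 461.447 (T − 21.4)
7271.9 − 42.826 T = 461.447 T − 9875.0
17146.9 = 504.273 T
T = 34.00 °C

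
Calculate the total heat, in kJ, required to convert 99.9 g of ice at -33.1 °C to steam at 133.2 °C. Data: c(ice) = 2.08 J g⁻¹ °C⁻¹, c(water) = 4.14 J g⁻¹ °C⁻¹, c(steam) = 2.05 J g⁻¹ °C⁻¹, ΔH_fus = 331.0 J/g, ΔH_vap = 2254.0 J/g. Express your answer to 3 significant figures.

q1 (heat ice -33.1→0.0 °C): 99.9 × 2.08 × 33.1 = 6878 J
q2 (melt at 0 °C): 99.9 × 331.0 = 33067 J
q3 (heat water 0.0→100.0 °C): 99.9 × 4.14 × 100.0 = 41359 J
q4 (vaporize at 100 °C): 99.9 × 2254.0 = 225175 J
q5 (heat steam 100.0→133.2 °C): 99.9 × 2.05 × 33.2 = 6799 J
Total: 6878 + 33067 + 41359 + 225175 + 6799 = 313278 J = 313 kJ

q = 313 kJ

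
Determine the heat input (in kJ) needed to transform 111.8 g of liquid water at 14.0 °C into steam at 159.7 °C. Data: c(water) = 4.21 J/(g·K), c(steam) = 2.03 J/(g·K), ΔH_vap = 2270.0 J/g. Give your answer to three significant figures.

q = 308 kJ

q1 (heat water 14.0→100.0 °C): 111.8 × 4.21 × 86.0 = 40478 J
q2 (vaporize at 100 °C): 111.8 × 2270.0 = 253786 J
q3 (heat steam 100.0→159.7 °C): 111.8 × 2.03 × 59.7 = 13549 J
Total: 40478 + 253786 + 13549 = 307813 J = 308 kJ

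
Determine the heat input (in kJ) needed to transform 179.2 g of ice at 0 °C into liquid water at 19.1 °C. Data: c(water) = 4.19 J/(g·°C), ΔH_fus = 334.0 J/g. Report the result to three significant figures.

q = 74.2 kJ

q1 (melt at 0 °C): 179.2 × 334.0 = 59853 J
q2 (heat water 0.0→19.1 °C): 179.2 × 4.19 × 19.1 = 14341 J
Total: 59853 + 14341 = 74194 J = 74.2 kJ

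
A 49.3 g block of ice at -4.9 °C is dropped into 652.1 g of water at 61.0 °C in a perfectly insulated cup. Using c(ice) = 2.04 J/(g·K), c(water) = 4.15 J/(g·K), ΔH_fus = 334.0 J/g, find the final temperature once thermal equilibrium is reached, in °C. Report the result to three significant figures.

Heat to bring ice to 0 °C and melt it: q₁ = 49.3×2.04×4.9 + 49.3×334.0 = 16959 J
Heat the water can supply cooling to 0 °C: 652.1×4.15×61.0 = 165079 J > q₁, so all ice melts.
Energy balance: 652.1×4.15×(61.0 − T) = 16959 + 49.3×4.15×(T − 0)
2706.215(61.0 − T) = 16959 + 204.595 T
165079 − 16959 = 2910.810 T
T = 148120 / 2910.810 = 50.89 °C

T_f = 50.9 °C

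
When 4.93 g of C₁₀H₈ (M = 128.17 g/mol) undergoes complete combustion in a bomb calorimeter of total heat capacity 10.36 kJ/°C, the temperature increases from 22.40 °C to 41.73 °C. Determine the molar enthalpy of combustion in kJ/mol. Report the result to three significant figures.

ΔH = -5210 kJ/mol

ΔT = 41.73 − 22.40 = 19.33 °C
q_cal = C_cal × ΔT = 10.36 × 19.33 = 200.2588 kJ
n = 4.93 / 128.17 = 0.03846 mol
q_rxn = −q_cal = -200.2588 kJ
ΔH = -200.2588 / 0.03846 = -5207 kJ/mol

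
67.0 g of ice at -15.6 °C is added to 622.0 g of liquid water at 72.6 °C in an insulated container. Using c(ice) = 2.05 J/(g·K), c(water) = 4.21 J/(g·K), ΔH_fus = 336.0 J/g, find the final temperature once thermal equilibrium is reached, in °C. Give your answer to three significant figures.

T_f = 57.0 °C

Heat to bring ice to 0 °C and melt it: q₁ = 67.0×2.05×15.6 + 67.0×336.0 = 24655 J
Heat the water can supply cooling to 0 °C: 622.0×4.21×72.6 = 190112 J > q₁, so all ice melts.
Energy balance: 622.0×4.21×(72.6 − T) = 24655 + 67.0×4.21×(T − 0)
2618.62(72.6 − T) = 24655 + 282.07 T
190112 − 24655 = 2900.69 T
T = 165457 / 2900.69 = 57.04 °C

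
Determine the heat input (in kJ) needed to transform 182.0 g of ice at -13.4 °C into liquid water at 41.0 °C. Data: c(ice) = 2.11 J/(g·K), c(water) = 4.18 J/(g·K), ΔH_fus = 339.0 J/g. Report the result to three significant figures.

q1 (heat ice -13.4→0.0 °C): 182.0 × 2.11 × 13.4 = 5146 J
q2 (melt at 0 °C): 182.0 × 339.0 = 61698 J
q3 (heat water 0.0→41.0 °C): 182.0 × 4.18 × 41.0 = 31191 J
Total: 5146 + 61698 + 31191 = 98035 J = 98.0 kJ

q = 98.0 kJ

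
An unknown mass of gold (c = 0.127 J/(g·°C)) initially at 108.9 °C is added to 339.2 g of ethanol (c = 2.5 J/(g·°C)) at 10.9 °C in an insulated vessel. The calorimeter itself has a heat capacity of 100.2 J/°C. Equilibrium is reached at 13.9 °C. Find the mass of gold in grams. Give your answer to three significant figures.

m = 236 g

q_gained = (339.2 × 2.5 + 100.2) × (13.9 − 10.9) = 2845 J
q_lost = m × 0.127 × (108.9 − 13.9) = 12.065 m
m = 2845 / 12.065 = 236 g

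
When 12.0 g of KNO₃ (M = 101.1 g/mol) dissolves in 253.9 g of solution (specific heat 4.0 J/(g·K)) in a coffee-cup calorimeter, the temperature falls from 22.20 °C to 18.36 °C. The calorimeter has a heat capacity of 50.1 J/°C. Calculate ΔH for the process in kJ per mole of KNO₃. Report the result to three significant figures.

|ΔT| = |18.36 − 22.20| = 3.84 °C
|q_surr| = (253.9 × 4.0 + 50.1) × 3.84 = 1065.7 × 3.84 = 4092 J
n(KNO₃) = 12.0 / 101.1 = 0.1187 mol
Temperature fell, so q_rxn = +|q_surr| = 4.092 kJ
ΔH = q_rxn / n = 34.47 kJ/mol

ΔH = 34.5 kJ/mol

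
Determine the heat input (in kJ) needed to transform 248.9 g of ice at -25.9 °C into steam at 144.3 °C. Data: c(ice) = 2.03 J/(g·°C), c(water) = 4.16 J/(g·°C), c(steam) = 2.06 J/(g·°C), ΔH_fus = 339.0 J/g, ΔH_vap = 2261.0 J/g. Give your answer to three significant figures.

q1 (heat ice -25.9→0.0 °C): 248.9 × 2.03 × 25.9 = 13086 J
q2 (melt at 0 °C): 248.9 × 339.0 = 84377 J
q3 (heat water 0.0→100.0 °C): 248.9 × 4.16 × 100.0 = 103542 J
q4 (vaporize at 100 °C): 248.9 × 2261.0 = 562763 J
q5 (heat steam 100.0→144.3 °C): 248.9 × 2.06 × 44.3 = 22714 J
Total: 13086 + 84377 + 103542 + 562763 + 22714 = 786482 J = 786 kJ

q = 786 kJ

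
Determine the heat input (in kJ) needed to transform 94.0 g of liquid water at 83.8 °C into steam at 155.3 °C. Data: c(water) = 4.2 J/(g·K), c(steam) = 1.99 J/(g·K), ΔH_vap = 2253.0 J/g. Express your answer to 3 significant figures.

q = 229 kJ

q1 (heat water 83.8→100.0 °C): 94.0 × 4.2 × 16.2 = 6396 J
q2 (vaporize at 100 °C): 94.0 × 2253.0 = 211782 J
q3 (heat steam 100.0→155.3 °C): 94.0 × 1.99 × 55.3 = 10344 J
Total: 6396 + 211782 + 10344 = 228522 J = 229 kJ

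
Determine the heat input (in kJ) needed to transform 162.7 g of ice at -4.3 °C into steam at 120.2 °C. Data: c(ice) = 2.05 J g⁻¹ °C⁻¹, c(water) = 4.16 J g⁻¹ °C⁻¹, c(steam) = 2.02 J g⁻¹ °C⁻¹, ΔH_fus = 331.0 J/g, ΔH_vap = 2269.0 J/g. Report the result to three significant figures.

q = 499 kJ

q1 (heat ice -4.3→0.0 °C): 162.7 × 2.05 × 4.3 = 1434 J
q2 (melt at 0 °C): 162.7 × 331.0 = 53854 J
q3 (heat water 0.0→100.0 °C): 162.7 × 4.16 × 100.0 = 67683 J
q4 (vaporize at 100 °C): 162.7 × 2269.0 = 369166 J
q5 (heat steam 100.0→120.2 °C): 162.7 × 2.02 × 20.2 = 6639 J
Total: 1434 + 53854 + 67683 + 369166 + 6639 = 498776 J = 499 kJ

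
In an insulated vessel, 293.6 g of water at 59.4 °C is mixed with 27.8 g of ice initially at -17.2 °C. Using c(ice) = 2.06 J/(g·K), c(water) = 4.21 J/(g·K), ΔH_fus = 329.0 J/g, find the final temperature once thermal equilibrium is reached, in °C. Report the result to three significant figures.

T_f = 46.8 °C

Heat to bring ice to 0 °C and melt it: q₁ = 27.8×2.06×17.2 + 27.8×329.0 = 10131 J
Heat the water can supply cooling to 0 °C: 293.6×4.21×59.4 = 73421.7 J > q₁, so all ice melts.
Energy balance: 293.6×4.21×(59.4 − T) = 10131 + 27.8×4.21×(T − 0)
1236.056(59.4 − T) = 10131 + 117.038 T
73421.7 − 10131 = 1353.094 T
T = 63290.7 / 1353.094 = 46.77 °C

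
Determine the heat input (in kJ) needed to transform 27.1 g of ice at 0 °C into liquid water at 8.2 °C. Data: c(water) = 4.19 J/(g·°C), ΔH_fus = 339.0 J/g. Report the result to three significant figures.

q = 10.1 kJ

q1 (melt at 0 °C): 27.1 × 339.0 = 9187 J
q2 (heat water 0.0→8.2 °C): 27.1 × 4.19 × 8.2 = 931 J
Total: 9187 + 931 = 10118 J = 10.1 kJ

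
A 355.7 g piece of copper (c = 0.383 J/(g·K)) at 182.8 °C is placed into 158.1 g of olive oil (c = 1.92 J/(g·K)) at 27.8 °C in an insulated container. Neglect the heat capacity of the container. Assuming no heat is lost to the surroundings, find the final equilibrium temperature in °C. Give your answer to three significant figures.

T_f = 75.8 °C

Heat lost by copper = heat gained by olive oil.
(355.7)(0.383)(182.8 − T) = (158.1)(1.92)(T − 27.8)
136.2331 (182.8 − T) = 303.552 (T − 27.8)
24903 − 136.2331 T = 303.552 T − 8438.7
33341.7 = 439.7851 T
T = 75.81 °C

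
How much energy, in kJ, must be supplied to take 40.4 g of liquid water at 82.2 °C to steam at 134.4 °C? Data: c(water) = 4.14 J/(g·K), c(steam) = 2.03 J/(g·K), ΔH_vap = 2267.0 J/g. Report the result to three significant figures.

q = 97.4 kJ

q1 (heat water 82.2→100.0 °C): 40.4 × 4.14 × 17.8 = 2977 J
q2 (vaporize at 100 °C): 40.4 × 2267.0 = 91587 J
q3 (heat steam 100.0→134.4 °C): 40.4 × 2.03 × 34.4 = 2821 J
Total: 2977 + 91587 + 2821 = 97385 J = 97.4 kJ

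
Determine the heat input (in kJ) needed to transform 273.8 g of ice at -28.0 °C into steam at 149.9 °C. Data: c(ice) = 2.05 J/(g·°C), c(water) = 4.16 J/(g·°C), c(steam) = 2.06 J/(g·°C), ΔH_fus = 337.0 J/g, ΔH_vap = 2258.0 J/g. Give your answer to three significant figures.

q1 (heat ice -28.0→0.0 °C): 273.8 × 2.05 × 28.0 = 15716 J
q2 (melt at 0 °C): 273.8 × 337.0 = 92271 J
q3 (heat water 0.0→100.0 °C): 273.8 × 4.16 × 100.0 = 113901 J
q4 (vaporize at 100 °C): 273.8 × 2258.0 = 618240 J
q5 (heat steam 100.0→149.9 °C): 273.8 × 2.06 × 49.9 = 28145 J
Total: 15716 + 92271 + 113901 + 618240 + 28145 = 868273 J = 868 kJ

q = 868 kJ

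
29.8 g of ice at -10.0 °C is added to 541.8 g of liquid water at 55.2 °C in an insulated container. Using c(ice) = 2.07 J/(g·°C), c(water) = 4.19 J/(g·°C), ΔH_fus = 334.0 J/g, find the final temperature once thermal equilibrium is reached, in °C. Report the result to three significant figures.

Heat to bring ice to 0 °C and melt it: q₁ = 29.8×2.07×10.0 + 29.8×334.0 = 10570 J
Heat the water can supply cooling to 0 °C: 541.8×4.19×55.2 = 125312 J > q₁, so all ice melts.
Energy balance: 541.8×4.19×(55.2 − T) = 10570 + 29.8×4.19×(T − 0)
2270.142(55.2 − T) = 10570 + 124.862 T
125312 − 10570 = 2395.004 T
T = 114742 / 2395.004 = 47.91 °C

T_f = 47.9 °C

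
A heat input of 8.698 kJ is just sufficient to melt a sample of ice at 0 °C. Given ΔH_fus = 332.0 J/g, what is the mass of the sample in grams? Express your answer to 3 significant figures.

m = q / ΔH_fus = 8698 J / 332.0 J/g = 26.2 g

m = 26.2 g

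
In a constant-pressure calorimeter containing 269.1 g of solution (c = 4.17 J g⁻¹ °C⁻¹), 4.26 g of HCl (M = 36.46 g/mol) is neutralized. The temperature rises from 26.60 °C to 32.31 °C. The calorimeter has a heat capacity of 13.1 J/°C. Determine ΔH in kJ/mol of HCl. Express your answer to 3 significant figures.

ΔH = -55.5 kJ/mol

|ΔT| = |32.31 − 26.60| = 5.71 °C
|q_surr| = (269.1 × 4.17 + 13.1) × 5.71 = 1135.247 × 5.71 = 6482 J
n(HCl) = 4.26 / 36.46 = 0.1168 mol
Temperature rose, so q_rxn = −|q_surr| = -6.482 kJ
ΔH = q_rxn / n = -55.50 kJ/mol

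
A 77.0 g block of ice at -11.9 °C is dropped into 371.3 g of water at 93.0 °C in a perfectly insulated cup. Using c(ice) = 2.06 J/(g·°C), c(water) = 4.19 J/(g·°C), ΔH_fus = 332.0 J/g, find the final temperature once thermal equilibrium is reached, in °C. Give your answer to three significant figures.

Heat to bring ice to 0 °C and melt it: q₁ = 77.0×2.06×11.9 + 77.0×332.0 = 27452 J
Heat the water can supply cooling to 0 °C: 371.3×4.19×93.0 = 144684 J > q₁, so all ice melts.
Energy balance: 371.3×4.19×(93.0 − T) = 27452 + 77.0×4.19×(T − 0)
1555.747(93.0 − T) = 27452 + 322.63 T
144684 − 27452 = 1878.377 T
T = 117232 / 1878.377 = 62.41 °C

T_f = 62.4 °C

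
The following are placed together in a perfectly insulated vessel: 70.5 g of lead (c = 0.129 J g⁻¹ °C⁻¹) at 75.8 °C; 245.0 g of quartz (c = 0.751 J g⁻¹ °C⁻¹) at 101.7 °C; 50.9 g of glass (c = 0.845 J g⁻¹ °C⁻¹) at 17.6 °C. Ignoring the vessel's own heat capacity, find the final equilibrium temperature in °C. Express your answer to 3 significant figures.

Σ mᵢcᵢ(T − Tᵢ) = 0  ⇒  T = Σ mᵢcᵢTᵢ / Σ mᵢcᵢ
Σ mᵢcᵢ = 70.5×0.129 + 245.0×0.751 + 50.9×0.845 = 236.1000
Σ mᵢcᵢTᵢ = 9.0945×75.8 + 183.995×101.7 + 43.0105×17.6 = 20159
T = 20159 / 236.1000 = 85.38 °C

T_f = 85.4 °C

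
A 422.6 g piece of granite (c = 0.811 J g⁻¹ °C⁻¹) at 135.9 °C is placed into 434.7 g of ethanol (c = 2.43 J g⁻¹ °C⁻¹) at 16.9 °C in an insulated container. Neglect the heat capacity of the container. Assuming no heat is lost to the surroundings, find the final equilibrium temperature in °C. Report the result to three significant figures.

T_f = 46.1 °C

Heat lost by granite = heat gained by ethanol.
(422.6)(0.811)(135.9 − T) = (434.7)(2.43)(T − 16.9)
342.7286 (135.9 − T) = 1056.321 (T − 16.9)
46577 − 342.7286 T = 1056.321 T − 17852
64429 = 1399.0496 T
T = 46.05 °C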